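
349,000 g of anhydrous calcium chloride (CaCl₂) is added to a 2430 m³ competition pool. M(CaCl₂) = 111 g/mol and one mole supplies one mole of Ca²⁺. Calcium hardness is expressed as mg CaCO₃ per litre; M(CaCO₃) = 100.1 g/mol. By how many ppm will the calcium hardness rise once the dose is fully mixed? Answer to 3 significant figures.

Volume: 2430 m³ = 2,430,000 L.
Moles of Ca²⁺: 349,000 g ÷ 111 g/mol = 3144 mol.
As CaCO₃: 3144 mol × 100.1 g/mol = 314,700 g.
Rise: 314,700 g / 2,430,000 L × 1000 = 129.5 mg/L.

130 ppm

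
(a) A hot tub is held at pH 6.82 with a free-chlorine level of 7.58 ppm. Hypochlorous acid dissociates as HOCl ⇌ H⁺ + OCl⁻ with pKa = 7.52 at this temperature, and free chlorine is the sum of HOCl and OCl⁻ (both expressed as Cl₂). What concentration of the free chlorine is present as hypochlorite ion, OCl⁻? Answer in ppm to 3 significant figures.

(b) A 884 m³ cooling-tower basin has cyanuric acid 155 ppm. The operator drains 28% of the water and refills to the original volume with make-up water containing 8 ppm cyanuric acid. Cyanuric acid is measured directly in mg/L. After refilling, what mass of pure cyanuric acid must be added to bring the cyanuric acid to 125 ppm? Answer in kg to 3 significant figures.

(a) [OCl⁻]/[HOCl] = 10^(pH − pKa) = 10^(6.82 − 7.52) = 10^-0.70 = 0.1995.
(a) Fraction as HOCl = 1 / (1 + 0.1995) = 0.8337.
(a) OCl⁻ = (1 − 0.8337) × 7.58 ppm = 1.261 ppm.

(b) Volume: 884 m³ = 884,000 L.
(b) After draining 28% and refilling: 155 × 0.72 + 8 × 0.28 = 113.84 ppm.
(b) Deficit to target: 125 − 113.84 = 11.16 mg/L.
(b) Mass: 11.16 mg/L × 884,000 L = 9865 g cyanuric acid.

(a) 1.26 ppm; (b) 9.87 kg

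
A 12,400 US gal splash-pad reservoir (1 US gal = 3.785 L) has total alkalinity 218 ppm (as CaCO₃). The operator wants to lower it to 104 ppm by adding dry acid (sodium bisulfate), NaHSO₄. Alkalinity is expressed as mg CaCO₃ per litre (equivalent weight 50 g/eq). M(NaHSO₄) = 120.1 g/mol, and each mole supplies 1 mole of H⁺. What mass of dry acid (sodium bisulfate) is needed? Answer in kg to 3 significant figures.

12.9 kg

Volume: 12,400 US gal × 3.785 L/gal = 46,934 L.
Alkalinity to neutralize: (218 − 104) = 114 mg/L as CaCO₃ × 46,934 L = 5350 g as CaCO₃.
Equivalents of H⁺ required: 5350 ÷ 50 g/eq = 107 eq = 107 mol NaHSO₄.
Mass of NaHSO₄: 107 × 120.1 = 12,850 g.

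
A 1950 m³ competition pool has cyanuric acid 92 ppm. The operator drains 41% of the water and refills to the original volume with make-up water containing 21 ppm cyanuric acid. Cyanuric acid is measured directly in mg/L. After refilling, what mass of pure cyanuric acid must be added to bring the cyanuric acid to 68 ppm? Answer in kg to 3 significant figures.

9.96 kg

Volume: 1950 m³ = 1,950,000 L.
After draining 41% and refilling: 92 × 0.59 + 21 × 0.41 = 62.89 ppm.
Deficit to target: 68 − 62.89 = 5.11 mg/L.
Mass: 5.11 mg/L × 1,950,000 L = 9964 g cyanuric acid.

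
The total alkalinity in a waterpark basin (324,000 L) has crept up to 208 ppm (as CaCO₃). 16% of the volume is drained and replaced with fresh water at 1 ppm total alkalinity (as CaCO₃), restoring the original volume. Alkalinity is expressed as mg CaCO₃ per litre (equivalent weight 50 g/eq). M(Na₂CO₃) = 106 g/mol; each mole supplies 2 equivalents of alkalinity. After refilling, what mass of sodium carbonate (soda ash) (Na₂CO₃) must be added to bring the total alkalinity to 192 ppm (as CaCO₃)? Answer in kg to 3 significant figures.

5.88 kg

After draining 16% and refilling: 208 × 0.84 + 1 × 0.16 = 174.88 ppm.
Deficit to target: 192 − 174.88 = 17.12 mg/L.
As CaCO₃: 17.12 mg/L × 324,000 L = 5547 g; ÷ 50 g/eq ÷ 2 = 55.47 mol Na₂CO₃.
Mass: 55.47 × 106 = 5880 g.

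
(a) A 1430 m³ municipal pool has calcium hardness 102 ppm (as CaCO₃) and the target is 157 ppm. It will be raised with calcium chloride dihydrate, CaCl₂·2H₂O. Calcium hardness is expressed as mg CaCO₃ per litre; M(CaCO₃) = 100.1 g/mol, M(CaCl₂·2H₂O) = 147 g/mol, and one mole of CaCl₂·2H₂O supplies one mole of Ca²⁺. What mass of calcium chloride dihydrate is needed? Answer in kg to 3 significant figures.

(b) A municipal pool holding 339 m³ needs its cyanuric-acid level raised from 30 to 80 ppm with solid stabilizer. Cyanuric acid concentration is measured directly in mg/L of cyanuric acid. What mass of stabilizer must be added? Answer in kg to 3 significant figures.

(a) 116 kg; (b) 16.9 kg

(a) Volume: 1430 m³ = 1,430,000 L.
(a) Hardness to add: (157 − 102) = 55 mg/L as CaCO₃ × 1,430,000 L = 78,650 g as CaCO₃.
(a) Moles of Ca²⁺ (1 mol Ca²⁺ ≡ 1 mol CaCO₃): 78,650 / 100.1 g/mol = 785.7 mol.
(a) Mass of CaCl₂·2H₂O: 785.7 × 147 = 115,500 g.

(b) Volume: 339 m³ = 339,000 L.
(b) CYA to add: (80 − 30) = 50 mg/L × 339,000 L = 16,950 g cyanuric acid.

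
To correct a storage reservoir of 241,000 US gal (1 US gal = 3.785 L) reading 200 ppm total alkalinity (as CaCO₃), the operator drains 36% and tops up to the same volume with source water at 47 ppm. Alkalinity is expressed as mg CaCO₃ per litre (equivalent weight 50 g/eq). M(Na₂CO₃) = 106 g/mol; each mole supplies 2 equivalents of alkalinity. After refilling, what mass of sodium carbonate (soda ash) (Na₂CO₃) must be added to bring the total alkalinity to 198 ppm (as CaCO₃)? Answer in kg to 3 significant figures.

Volume: 241,000 US gal × 3.785 L/gal = 912,185 L.
After draining 36% and refilling: 200 × 0.64 + 47 × 0.36 = 144.92 ppm.
Deficit to target: 198 − 144.92 = 53.08 mg/L.
As CaCO₃: 53.08 mg/L × 912,185 L = 48,420 g; ÷ 50 g/eq ÷ 2 = 484.2 mol Na₂CO₃.
Mass: 484.2 × 106 = 51,320 g.

51.3 kg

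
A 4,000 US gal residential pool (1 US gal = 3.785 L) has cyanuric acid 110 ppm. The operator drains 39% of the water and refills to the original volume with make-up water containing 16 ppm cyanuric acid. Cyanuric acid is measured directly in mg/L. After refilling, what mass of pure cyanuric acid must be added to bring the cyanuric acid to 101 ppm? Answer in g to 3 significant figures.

419 g

Volume: 4,000 US gal × 3.785 L/gal = 15,140 L.
After draining 39% and refilling: 110 × 0.61 + 16 × 0.39 = 73.34 ppm.
Deficit to target: 101 − 73.34 = 27.66 mg/L.
Mass: 27.66 mg/L × 15,140 L = 418.8 g cyanuric acid.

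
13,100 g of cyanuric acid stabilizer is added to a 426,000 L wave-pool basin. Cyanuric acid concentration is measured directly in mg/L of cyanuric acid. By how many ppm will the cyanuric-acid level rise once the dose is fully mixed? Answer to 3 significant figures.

30.8 ppm

Rise: 13,100 g / 426,000 L × 1000 = 30.75 mg/L.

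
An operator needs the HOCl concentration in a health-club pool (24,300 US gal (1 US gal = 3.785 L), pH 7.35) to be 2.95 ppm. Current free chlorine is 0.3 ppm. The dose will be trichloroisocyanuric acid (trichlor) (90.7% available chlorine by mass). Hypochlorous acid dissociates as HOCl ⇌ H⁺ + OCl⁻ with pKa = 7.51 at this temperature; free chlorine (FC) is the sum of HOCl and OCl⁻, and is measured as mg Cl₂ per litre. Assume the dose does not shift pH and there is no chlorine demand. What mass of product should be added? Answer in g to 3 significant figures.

476 g

Volume: 24,300 US gal × 3.785 L/gal = 91,976 L.
[OCl⁻]/[HOCl] = 10^(pH − pKa) = 10^(7.35 − 7.51) = 0.6918; fraction as HOCl = 1/(1 + 0.6918) = 0.5911.
Free chlorine required for 2.95 ppm HOCl: 2.95 / 0.5911 = 4.991 ppm.
FC to add: 4.991 − 0.3 = 4.691 mg/L as Cl₂.
Cl₂ equivalent: 4.691 mg/L × 91,976 L = 431.4 g.
Product at 90.7% available Cl: 431.4 / 0.907 = 475.7 g.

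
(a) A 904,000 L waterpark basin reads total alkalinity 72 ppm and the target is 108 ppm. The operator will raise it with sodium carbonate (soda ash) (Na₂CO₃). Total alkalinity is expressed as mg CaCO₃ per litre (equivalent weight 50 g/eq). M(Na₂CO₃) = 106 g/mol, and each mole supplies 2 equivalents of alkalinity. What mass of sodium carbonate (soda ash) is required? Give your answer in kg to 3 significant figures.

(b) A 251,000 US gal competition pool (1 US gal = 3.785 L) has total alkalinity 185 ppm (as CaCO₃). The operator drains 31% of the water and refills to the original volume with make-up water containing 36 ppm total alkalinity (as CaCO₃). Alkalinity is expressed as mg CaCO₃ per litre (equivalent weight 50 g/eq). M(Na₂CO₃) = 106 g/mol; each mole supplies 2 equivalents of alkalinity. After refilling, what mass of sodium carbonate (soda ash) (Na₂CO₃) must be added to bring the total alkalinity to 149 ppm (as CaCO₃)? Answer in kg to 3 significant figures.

(a) 34.5 kg; (b) 10.3 kg

(a) Alkalinity to add: (108 − 72) = 36 mg/L as CaCO₃ × 904,000 L = 32,540 g as CaCO₃.
(a) Equivalents: 32,540 g ÷ 50 g/eq = 650.9 eq.
(a) Each mole of Na₂CO₃ supplies 2 eq, so 650.9 / 2 = 325.4 mol.
(a) Mass: 325.4 mol × 106 g/mol = 34,500 g.

(b) Volume: 251,000 US gal × 3.785 L/gal = 950,035 L.
(b) After draining 31% and refilling: 185 × 0.69 + 36 × 0.31 = 138.81 ppm.
(b) Deficit to target: 149 − 138.81 = 10.19 mg/L.
(b) As CaCO₃: 10.19 mg/L × 950,035 L = 9681 g; ÷ 50 g/eq ÷ 2 = 96.81 mol Na₂CO₃.
(b) Mass: 96.81 × 106 = 10,260 g.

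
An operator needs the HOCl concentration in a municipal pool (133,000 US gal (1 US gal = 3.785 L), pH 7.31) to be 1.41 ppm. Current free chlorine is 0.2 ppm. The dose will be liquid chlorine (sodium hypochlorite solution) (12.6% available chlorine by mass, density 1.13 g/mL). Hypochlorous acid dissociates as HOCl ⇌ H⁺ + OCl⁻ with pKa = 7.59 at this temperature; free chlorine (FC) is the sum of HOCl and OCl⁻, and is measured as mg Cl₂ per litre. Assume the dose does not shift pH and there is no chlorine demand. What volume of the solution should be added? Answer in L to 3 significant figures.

6.89 L

Volume: 133,000 US gal × 3.785 L/gal = 503,405 L.
[OCl⁻]/[HOCl] = 10^(pH − pKa) = 10^(7.31 − 7.59) = 0.5248; fraction as HOCl = 1/(1 + 0.5248) = 0.6558.
Free chlorine required for 1.41 ppm HOCl: 1.41 / 0.6558 = 2.15 ppm.
FC to add: 2.15 − 0.2 = 1.95 mg/L as Cl₂.
Cl₂ equivalent: 1.95 mg/L × 503,405 L = 981.6 g.
Product at 12.6% available Cl: 981.6 / 0.126 = 7791 g.
Volume: 7791 g ÷ 1.13 g/mL = 6894 mL.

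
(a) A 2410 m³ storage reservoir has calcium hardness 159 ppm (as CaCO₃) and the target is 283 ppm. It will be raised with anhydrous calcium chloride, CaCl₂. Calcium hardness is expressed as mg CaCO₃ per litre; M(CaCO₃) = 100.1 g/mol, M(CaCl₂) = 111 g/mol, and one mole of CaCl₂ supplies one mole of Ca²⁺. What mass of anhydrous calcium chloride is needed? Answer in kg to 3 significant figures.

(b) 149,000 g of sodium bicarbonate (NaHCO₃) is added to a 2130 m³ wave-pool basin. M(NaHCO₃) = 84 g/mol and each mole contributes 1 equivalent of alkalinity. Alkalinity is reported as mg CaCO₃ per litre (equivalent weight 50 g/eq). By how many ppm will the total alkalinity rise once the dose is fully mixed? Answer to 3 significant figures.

(a) 331 kg; (b) 41.6 ppm

(a) Volume: 2410 m³ = 2,410,000 L.
(a) Hardness to add: (283 − 159) = 124 mg/L as CaCO₃ × 2,410,000 L = 298,800 g as CaCO₃.
(a) Moles of Ca²⁺ (1 mol Ca²⁺ ≡ 1 mol CaCO₃): 298,800 / 100.1 g/mol = 2985 mol.
(a) Mass of CaCl₂: 2985 × 111 = 331,400 g.

(b) Volume: 2130 m³ = 2,130,000 L.
(b) Moles of NaHCO₃: 149,000 g ÷ 84 g/mol = 1774 mol → 1774 eq of alkalinity.
(b) As CaCO₃: 1774 eq × 50 g/eq = 88,690 g.
(b) Rise: 88,690 g / 2,130,000 L × 1000 = 41.64 mg/L.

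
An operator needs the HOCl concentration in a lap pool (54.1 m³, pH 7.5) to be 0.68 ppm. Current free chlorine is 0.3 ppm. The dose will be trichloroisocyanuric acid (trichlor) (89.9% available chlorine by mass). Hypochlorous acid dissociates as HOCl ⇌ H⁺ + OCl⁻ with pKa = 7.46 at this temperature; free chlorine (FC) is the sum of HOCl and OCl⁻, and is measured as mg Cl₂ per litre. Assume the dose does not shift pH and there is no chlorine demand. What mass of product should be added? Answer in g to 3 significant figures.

Volume: 54.1 m³ = 54,100 L.
[OCl⁻]/[HOCl] = 10^(pH − pKa) = 10^(7.5 − 7.46) = 1.096; fraction as HOCl = 1/(1 + 1.096) = 0.477.
Free chlorine required for 0.68 ppm HOCl: 0.68 / 0.477 = 1.426 ppm.
FC to add: 1.426 − 0.3 = 1.126 mg/L as Cl₂.
Cl₂ equivalent: 1.126 mg/L × 54,100 L = 60.9 g.
Product at 89.9% available Cl: 60.9 / 0.899 = 67.74 g.

67.7 g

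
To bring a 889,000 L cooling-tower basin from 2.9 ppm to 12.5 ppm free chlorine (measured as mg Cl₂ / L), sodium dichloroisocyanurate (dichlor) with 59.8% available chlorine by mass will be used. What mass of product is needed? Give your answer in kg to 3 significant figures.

Chlorine deficit: 12.5 − 2.9 = 9.6 ppm = 9.6 mg/L as Cl₂.
Cl₂ equivalent needed: 9.6 mg/L × 889,000 L = 8,534,000 mg = 8534 g.
Product at 59.8% available chlorine: 8534 / 0.598 = 14,270 g.

14.3 kg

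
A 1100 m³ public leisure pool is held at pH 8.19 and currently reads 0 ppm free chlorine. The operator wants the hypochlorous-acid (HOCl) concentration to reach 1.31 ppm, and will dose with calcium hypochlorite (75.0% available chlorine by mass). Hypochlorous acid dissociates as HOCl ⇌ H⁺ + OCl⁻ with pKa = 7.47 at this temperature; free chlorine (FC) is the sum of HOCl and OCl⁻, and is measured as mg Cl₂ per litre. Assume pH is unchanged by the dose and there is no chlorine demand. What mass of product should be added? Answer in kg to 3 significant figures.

Volume: 1100 m³ = 1,100,000 L.
[OCl⁻]/[HOCl] = 10^(pH − pKa) = 10^(8.19 − 7.47) = 5.248; fraction as HOCl = 1/(1 + 5.248) = 0.16.
Free chlorine required for 1.31 ppm HOCl: 1.31 / 0.16 = 8.185 ppm.
FC to add: 8.185 − 0 = 8.185 mg/L as Cl₂.
Cl₂ equivalent: 8.185 mg/L × 1,100,000 L = 9003 g.
Product at 75.0% available Cl: 9003 / 0.75 = 12,000 g.

12.0 kg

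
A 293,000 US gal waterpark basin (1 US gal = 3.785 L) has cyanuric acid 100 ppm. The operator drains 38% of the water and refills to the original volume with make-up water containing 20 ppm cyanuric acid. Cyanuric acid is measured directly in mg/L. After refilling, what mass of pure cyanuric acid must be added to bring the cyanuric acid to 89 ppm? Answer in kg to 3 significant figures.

Volume: 293,000 US gal × 3.785 L/gal = 1,109,005 L.
After draining 38% and refilling: 100 × 0.62 + 20 × 0.38 = 69.6 ppm.
Deficit to target: 89 − 69.6 = 19.4 mg/L.
Mass: 19.4 mg/L × 1,109,005 L = 21,510 g cyanuric acid.

21.5 kg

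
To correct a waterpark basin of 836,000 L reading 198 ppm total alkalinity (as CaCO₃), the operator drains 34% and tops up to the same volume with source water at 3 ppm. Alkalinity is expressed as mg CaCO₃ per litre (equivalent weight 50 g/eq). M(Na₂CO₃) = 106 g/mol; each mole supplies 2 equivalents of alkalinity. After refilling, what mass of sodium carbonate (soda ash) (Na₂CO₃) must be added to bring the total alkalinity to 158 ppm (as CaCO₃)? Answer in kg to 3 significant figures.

After draining 34% and refilling: 198 × 0.66 + 3 × 0.34 = 131.7 ppm.
Deficit to target: 158 − 131.7 = 26.3 mg/L.
As CaCO₃: 26.3 mg/L × 836,000 L = 21,990 g; ÷ 50 g/eq ÷ 2 = 219.9 mol Na₂CO₃.
Mass: 219.9 × 106 = 23,310 g.

23.3 kg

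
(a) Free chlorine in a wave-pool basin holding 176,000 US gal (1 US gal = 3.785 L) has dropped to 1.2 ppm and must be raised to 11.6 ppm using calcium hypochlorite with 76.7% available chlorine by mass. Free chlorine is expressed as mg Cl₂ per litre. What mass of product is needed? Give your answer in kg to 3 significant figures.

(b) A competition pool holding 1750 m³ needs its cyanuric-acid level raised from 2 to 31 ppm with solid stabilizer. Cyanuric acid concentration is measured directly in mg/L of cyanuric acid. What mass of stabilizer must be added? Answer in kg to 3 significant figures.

(a) Volume: 176,000 US gal × 3.785 L/gal = 666,160 L.
(a) Chlorine deficit: 11.6 − 1.2 = 10.4 ppm = 10.4 mg/L as Cl₂.
(a) Cl₂ equivalent needed: 10.4 mg/L × 666,160 L = 6,928,000 mg = 6928 g.
(a) Product at 76.7% available chlorine: 6928 / 0.767 = 9033 g.

(b) Volume: 1750 m³ = 1,750,000 L.
(b) CYA to add: (31 − 2) = 29 mg/L × 1,750,000 L = 50,750 g cyanuric acid.

(a) 9.03 kg; (b) 50.8 kg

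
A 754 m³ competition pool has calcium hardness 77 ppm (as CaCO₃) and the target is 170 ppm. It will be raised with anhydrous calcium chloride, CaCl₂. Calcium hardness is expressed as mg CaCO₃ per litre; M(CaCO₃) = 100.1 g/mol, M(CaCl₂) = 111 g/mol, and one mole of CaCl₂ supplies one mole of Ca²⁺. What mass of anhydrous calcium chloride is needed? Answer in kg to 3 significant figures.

Volume: 754 m³ = 754,000 L.
Hardness to add: (170 − 77) = 93 mg/L as CaCO₃ × 754,000 L = 70,120 g as CaCO₃.
Moles of Ca²⁺ (1 mol Ca²⁺ ≡ 1 mol CaCO₃): 70,120 / 100.1 g/mol = 700.5 mol.
Mass of CaCl₂: 700.5 × 111 = 77,760 g.

77.8 kg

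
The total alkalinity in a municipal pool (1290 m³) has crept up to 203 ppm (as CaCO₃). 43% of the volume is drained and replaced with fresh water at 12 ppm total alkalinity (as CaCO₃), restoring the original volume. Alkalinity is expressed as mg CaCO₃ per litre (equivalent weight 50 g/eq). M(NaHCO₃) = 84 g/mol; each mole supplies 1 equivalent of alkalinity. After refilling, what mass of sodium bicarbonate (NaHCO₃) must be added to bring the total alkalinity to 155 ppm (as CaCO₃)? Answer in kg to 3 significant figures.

Volume: 1290 m³ = 1,290,000 L.
After draining 43% and refilling: 203 × 0.57 + 12 × 0.43 = 120.87 ppm.
Deficit to target: 155 − 120.87 = 34.13 mg/L.
As CaCO₃: 34.13 mg/L × 1,290,000 L = 44,030 g; ÷ 50 g/eq ÷ 1 = 880.6 mol NaHCO₃.
Mass: 880.6 × 84 = 73,970 g.

74.0 kg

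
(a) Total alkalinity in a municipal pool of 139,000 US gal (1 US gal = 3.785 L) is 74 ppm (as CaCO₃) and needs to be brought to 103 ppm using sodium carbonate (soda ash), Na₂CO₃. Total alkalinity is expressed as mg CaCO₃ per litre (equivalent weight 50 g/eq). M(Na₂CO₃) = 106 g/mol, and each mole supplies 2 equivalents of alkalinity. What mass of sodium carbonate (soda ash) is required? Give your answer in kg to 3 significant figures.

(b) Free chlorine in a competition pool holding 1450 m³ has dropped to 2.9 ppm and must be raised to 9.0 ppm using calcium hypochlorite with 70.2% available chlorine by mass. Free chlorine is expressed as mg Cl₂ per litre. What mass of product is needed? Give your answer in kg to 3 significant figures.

(a) 16.2 kg; (b) 12.6 kg

(a) Volume: 139,000 US gal × 3.785 L/gal = 526,115 L.
(a) Alkalinity to add: (103 − 74) = 29 mg/L as CaCO₃ × 526,115 L = 15,260 g as CaCO₃.
(a) Equivalents: 15,260 g ÷ 50 g/eq = 305.1 eq.
(a) Each mole of Na₂CO₃ supplies 2 eq, so 305.1 / 2 = 152.6 mol.
(a) Mass: 152.6 mol × 106 g/mol = 16,170 g.

(b) Volume: 1450 m³ = 1,450,000 L.
(b) Chlorine deficit: 9.0 − 2.9 = 6.1 ppm = 6.1 mg/L as Cl₂.
(b) Cl₂ equivalent needed: 6.1 mg/L × 1,450,000 L = 8,845,000 mg = 8845 g.
(b) Product at 70.2% available chlorine: 8845 / 0.702 = 12,600 g.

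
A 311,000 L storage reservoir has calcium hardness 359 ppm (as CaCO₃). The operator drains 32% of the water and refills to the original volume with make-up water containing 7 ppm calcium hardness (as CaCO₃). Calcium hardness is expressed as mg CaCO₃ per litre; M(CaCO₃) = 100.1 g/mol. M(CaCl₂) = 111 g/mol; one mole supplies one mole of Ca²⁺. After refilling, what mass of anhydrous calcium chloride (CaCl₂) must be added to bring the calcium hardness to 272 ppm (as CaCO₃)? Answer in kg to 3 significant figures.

After draining 32% and refilling: 359 × 0.68 + 7 × 0.32 = 246.36 ppm.
Deficit to target: 272 − 246.36 = 25.64 mg/L.
As CaCO₃: 25.64 mg/L × 311,000 L = 7974 g; ÷ 100.1 = 79.66 mol Ca²⁺.
Mass: 79.66 × 111 = 8842 g.

8.84 kg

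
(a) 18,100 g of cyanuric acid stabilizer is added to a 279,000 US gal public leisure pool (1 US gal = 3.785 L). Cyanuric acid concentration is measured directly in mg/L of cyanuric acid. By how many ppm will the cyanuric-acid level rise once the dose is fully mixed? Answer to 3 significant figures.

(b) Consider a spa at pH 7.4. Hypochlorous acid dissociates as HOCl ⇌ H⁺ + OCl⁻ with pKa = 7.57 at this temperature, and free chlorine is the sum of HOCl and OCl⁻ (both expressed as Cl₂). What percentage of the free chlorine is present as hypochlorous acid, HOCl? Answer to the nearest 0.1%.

(a) Volume: 279,000 US gal × 3.785 L/gal = 1,056,015 L.
(a) Rise: 18,100 g / 1,056,015 L × 1000 = 17.14 mg/L.

(b) [OCl⁻]/[HOCl] = 10^(pH − pKa) = 10^(7.4 − 7.57) = 10^-0.17 = 0.6761.
(b) Fraction as HOCl = 1 / (1 + 0.6761) = 0.5966.

(a) 17.1 ppm; (b) 59.7%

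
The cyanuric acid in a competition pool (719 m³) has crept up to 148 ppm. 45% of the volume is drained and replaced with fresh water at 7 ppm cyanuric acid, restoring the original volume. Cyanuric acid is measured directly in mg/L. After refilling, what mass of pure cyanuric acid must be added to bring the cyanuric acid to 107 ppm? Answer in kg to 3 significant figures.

16.1 kg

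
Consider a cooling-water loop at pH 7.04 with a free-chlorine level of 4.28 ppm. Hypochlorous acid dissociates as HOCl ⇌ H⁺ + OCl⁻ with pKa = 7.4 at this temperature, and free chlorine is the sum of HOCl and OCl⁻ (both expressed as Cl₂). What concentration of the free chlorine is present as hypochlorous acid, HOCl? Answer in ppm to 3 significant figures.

2.98 ppm

[OCl⁻]/[HOCl] = 10^(pH − pKa) = 10^(7.04 − 7.4) = 10^-0.36 = 0.4365.
Fraction as HOCl = 1 / (1 + 0.4365) = 0.6961.
HOCl = 0.6961 × 4.28 ppm = 2.979 ppm.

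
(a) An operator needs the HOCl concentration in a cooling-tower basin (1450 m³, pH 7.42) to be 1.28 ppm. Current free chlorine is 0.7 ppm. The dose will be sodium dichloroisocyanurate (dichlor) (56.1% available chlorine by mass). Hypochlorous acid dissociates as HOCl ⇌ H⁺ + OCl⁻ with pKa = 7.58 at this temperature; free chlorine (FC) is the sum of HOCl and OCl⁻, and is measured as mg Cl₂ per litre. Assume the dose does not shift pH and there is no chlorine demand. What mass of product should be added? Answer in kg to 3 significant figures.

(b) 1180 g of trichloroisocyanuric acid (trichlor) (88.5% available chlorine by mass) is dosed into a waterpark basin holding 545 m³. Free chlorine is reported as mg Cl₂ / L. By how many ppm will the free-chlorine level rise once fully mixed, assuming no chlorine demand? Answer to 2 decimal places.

(a) 3.79 kg; (b) 1.92 ppm

(a) Volume: 1450 m³ = 1,450,000 L.
(a) [OCl⁻]/[HOCl] = 10^(pH − pKa) = 10^(7.42 − 7.58) = 0.6918; fraction as HOCl = 1/(1 + 0.6918) = 0.5911.
(a) Free chlorine required for 1.28 ppm HOCl: 1.28 / 0.5911 = 2.166 ppm.
(a) FC to add: 2.166 − 0.7 = 1.466 mg/L as Cl₂.
(a) Cl₂ equivalent: 1.466 mg/L × 1,450,000 L = 2125 g.
(a) Product at 56.1% available Cl: 2125 / 0.561 = 3788 g.

(b) Volume: 545 m³ = 545,000 L.
(b) Available chlorine delivered: 1180 g × 0.885 = 1044 g as Cl₂.
(b) Concentration rise: 1044 g / 545,000 L = 1.916 mg/L = 1.92 ppm.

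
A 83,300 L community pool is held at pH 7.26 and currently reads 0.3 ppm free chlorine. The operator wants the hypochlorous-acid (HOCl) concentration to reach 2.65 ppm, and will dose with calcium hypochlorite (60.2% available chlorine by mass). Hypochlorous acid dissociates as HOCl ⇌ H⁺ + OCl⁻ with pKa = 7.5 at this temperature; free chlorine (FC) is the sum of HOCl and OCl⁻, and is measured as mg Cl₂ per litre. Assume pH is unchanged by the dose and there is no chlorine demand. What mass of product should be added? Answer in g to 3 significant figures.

[OCl⁻]/[HOCl] = 10^(pH − pKa) = 10^(7.26 − 7.5) = 0.5754; fraction as HOCl = 1/(1 + 0.5754) = 0.6347.
Free chlorine required for 2.65 ppm HOCl: 2.65 / 0.6347 = 4.175 ppm.
FC to add: 4.175 − 0.3 = 3.875 mg/L as Cl₂.
Cl₂ equivalent: 3.875 mg/L × 83,300 L = 322.8 g.
Product at 60.2% available Cl: 322.8 / 0.602 = 536.2 g.

536 g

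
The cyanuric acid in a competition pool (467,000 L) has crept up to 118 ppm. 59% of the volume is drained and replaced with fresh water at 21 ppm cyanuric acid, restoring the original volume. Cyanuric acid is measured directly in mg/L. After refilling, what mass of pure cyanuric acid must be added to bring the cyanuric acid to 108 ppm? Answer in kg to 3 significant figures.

After draining 59% and refilling: 118 × 0.41 + 21 × 0.59 = 60.77 ppm.
Deficit to target: 108 − 60.77 = 47.23 mg/L.
Mass: 47.23 mg/L × 467,000 L = 22,060 g cyanuric acid.

22.1 kg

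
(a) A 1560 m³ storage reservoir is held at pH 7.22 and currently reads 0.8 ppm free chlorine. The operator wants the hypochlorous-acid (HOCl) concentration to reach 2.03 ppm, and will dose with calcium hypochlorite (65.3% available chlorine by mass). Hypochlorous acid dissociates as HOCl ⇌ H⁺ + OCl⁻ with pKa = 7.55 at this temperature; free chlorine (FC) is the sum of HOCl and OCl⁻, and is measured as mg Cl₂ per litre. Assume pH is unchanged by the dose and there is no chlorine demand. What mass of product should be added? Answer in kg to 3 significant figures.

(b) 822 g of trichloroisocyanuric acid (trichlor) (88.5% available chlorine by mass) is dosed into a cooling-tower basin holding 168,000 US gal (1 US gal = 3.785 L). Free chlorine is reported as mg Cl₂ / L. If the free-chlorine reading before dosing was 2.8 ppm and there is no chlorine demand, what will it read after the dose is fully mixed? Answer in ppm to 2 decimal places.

(a) 5.21 kg; (b) 3.94 ppm

(a) Volume: 1560 m³ = 1,560,000 L.
(a) [OCl⁻]/[HOCl] = 10^(pH − pKa) = 10^(7.22 − 7.55) = 0.4677; fraction as HOCl = 1/(1 + 0.4677) = 0.6813.
(a) Free chlorine required for 2.03 ppm HOCl: 2.03 / 0.6813 = 2.98 ppm.
(a) FC to add: 2.98 − 0.8 = 2.18 mg/L as Cl₂.
(a) Cl₂ equivalent: 2.18 mg/L × 1,560,000 L = 3400 g.
(a) Product at 65.3% available Cl: 3400 / 0.653 = 5207 g.

(b) Volume: 168,000 US gal × 3.785 L/gal = 635,880 L.
(b) Available chlorine delivered: 822 g × 0.885 = 727.5 g as Cl₂.
(b) Concentration rise: 727.5 g / 635,880 L = 1.144 mg/L = 1.14 ppm.
(b) Final FC: 2.8 + 1.14 = 3.94 ppm.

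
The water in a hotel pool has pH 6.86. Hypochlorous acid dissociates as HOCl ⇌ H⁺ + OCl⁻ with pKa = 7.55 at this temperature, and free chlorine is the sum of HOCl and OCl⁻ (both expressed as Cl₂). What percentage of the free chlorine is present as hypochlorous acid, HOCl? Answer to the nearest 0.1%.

83.0%

[OCl⁻]/[HOCl] = 10^(pH − pKa) = 10^(6.86 − 7.55) = 10^-0.69 = 0.2042.
Fraction as HOCl = 1 / (1 + 0.2042) = 0.8304.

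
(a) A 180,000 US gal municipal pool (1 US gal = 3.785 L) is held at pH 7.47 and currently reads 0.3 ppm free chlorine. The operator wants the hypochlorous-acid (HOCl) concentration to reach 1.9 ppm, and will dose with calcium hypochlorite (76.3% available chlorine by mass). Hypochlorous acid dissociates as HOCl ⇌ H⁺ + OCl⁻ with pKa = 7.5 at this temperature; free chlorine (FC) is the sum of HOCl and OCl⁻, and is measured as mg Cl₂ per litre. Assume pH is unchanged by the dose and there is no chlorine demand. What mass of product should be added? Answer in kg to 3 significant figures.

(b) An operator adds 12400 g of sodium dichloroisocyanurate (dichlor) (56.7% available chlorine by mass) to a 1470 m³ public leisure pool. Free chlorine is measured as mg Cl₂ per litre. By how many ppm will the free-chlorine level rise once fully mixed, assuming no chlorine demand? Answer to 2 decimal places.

(a) Volume: 180,000 US gal × 3.785 L/gal = 681,300 L.
(a) [OCl⁻]/[HOCl] = 10^(pH − pKa) = 10^(7.47 − 7.5) = 0.9333; fraction as HOCl = 1/(1 + 0.9333) = 0.5173.
(a) Free chlorine required for 1.9 ppm HOCl: 1.9 / 0.5173 = 3.673 ppm.
(a) FC to add: 3.673 − 0.3 = 3.373 mg/L as Cl₂.
(a) Cl₂ equivalent: 3.373 mg/L × 681,300 L = 2298 g.
(a) Product at 76.3% available Cl: 2298 / 0.763 = 3012 g.

(b) Volume: 1470 m³ = 1,470,000 L.
(b) Available chlorine delivered: 12,400 g × 0.567 = 7031 g as Cl₂.
(b) Concentration rise: 7031 g / 1,470,000 L = 4.783 mg/L = 4.78 ppm.

(a) 3.01 kg; (b) 4.78 ppm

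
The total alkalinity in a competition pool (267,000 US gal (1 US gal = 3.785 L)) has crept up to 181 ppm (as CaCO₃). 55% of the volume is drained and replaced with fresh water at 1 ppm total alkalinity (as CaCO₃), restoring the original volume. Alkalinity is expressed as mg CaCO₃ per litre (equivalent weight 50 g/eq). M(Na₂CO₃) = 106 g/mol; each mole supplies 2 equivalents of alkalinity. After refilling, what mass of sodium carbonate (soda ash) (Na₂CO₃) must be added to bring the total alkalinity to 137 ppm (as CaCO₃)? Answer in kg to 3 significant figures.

Volume: 267,000 US gal × 3.785 L/gal = 1,010,595 L.
After draining 55% and refilling: 181 × 0.45 + 1 × 0.55 = 82 ppm.
Deficit to target: 137 − 82 = 55 mg/L.
As CaCO₃: 55 mg/L × 1,010,595 L = 55,580 g; ÷ 50 g/eq ÷ 2 = 555.8 mol Na₂CO₃.
Mass: 555.8 × 106 = 58,920 g.

58.9 kg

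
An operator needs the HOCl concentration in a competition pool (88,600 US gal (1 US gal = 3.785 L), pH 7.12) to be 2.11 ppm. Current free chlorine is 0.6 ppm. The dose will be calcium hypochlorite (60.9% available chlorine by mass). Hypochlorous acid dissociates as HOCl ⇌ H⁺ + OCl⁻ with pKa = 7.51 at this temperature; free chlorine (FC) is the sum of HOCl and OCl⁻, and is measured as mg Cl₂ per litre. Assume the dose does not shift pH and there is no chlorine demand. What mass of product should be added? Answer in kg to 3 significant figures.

Volume: 88,600 US gal × 3.785 L/gal = 335,351 L.
[OCl⁻]/[HOCl] = 10^(pH − pKa) = 10^(7.12 − 7.51) = 0.4074; fraction as HOCl = 1/(1 + 0.4074) = 0.7105.
Free chlorine required for 2.11 ppm HOCl: 2.11 / 0.7105 = 2.97 ppm.
FC to add: 2.97 − 0.6 = 2.37 mg/L as Cl₂.
Cl₂ equivalent: 2.37 mg/L × 335,351 L = 794.6 g.
Product at 60.9% available Cl: 794.6 / 0.609 = 1305 g.

1.30 kg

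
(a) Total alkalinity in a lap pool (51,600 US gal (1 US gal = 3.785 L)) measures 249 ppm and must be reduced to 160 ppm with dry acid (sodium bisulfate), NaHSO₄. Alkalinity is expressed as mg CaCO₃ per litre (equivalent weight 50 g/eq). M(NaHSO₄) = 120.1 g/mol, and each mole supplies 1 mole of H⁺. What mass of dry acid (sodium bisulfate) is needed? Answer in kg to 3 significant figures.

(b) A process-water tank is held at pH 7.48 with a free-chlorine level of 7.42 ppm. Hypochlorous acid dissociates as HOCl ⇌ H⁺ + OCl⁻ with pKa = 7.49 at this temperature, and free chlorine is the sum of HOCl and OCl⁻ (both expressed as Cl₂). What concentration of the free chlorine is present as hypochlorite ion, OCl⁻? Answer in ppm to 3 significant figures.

(a) Volume: 51,600 US gal × 3.785 L/gal = 195,306 L.
(a) Alkalinity to neutralize: (249 − 160) = 89 mg/L as CaCO₃ × 195,306 L = 17,380 g as CaCO₃.
(a) Equivalents of H⁺ required: 17,380 ÷ 50 g/eq = 347.6 eq = 347.6 mol NaHSO₄.
(a) Mass of NaHSO₄: 347.6 × 120.1 = 41,750 g.

(b) [OCl⁻]/[HOCl] = 10^(pH − pKa) = 10^(7.48 − 7.49) = 10^-0.01 = 0.9772.
(b) Fraction as HOCl = 1 / (1 + 0.9772) = 0.5058.
(b) OCl⁻ = (1 − 0.5058) × 7.42 ppm = 3.667 ppm.

(a) 41.8 kg; (b) 3.67 ppm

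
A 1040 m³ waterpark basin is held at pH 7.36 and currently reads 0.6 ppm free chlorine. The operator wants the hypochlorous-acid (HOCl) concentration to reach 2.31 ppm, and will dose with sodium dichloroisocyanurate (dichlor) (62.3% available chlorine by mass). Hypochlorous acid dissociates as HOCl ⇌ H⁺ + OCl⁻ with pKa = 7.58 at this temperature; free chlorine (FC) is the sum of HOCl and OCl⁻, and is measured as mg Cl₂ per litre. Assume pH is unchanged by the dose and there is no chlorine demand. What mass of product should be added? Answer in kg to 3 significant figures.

5.18 kg

Volume: 1040 m³ = 1,040,000 L.
[OCl⁻]/[HOCl] = 10^(pH − pKa) = 10^(7.36 − 7.58) = 0.6026; fraction as HOCl = 1/(1 + 0.6026) = 0.624.
Free chlorine required for 2.31 ppm HOCl: 2.31 / 0.624 = 3.702 ppm.
FC to add: 3.702 − 0.6 = 3.102 mg/L as Cl₂.
Cl₂ equivalent: 3.102 mg/L × 1,040,000 L = 3226 g.
Product at 62.3% available Cl: 3226 / 0.623 = 5178 g.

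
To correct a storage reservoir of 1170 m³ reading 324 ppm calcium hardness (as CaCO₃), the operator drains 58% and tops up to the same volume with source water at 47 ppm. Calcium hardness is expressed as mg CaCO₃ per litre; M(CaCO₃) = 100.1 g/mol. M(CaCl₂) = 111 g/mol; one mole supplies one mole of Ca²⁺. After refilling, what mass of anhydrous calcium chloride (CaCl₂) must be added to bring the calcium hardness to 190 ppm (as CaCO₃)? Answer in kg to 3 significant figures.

34.6 kg

Volume: 1170 m³ = 1,170,000 L.
After draining 58% and refilling: 324 × 0.42 + 47 × 0.58 = 163.34 ppm.
Deficit to target: 190 − 163.34 = 26.66 mg/L.
As CaCO₃: 26.66 mg/L × 1,170,000 L = 31,190 g; ÷ 100.1 = 311.6 mol Ca²⁺.
Mass: 311.6 × 111 = 34,590 g.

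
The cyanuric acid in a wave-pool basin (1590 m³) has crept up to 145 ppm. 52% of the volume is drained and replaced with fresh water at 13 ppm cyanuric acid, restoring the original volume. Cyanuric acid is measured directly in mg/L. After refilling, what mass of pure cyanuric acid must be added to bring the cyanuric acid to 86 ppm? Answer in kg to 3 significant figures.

Volume: 1590 m³ = 1,590,000 L.
After draining 52% and refilling: 145 × 0.48 + 13 × 0.52 = 76.36 ppm.
Deficit to target: 86 − 76.36 = 9.64 mg/L.
Mass: 9.64 mg/L × 1,590,000 L = 15,330 g cyanuric acid.

15.3 kg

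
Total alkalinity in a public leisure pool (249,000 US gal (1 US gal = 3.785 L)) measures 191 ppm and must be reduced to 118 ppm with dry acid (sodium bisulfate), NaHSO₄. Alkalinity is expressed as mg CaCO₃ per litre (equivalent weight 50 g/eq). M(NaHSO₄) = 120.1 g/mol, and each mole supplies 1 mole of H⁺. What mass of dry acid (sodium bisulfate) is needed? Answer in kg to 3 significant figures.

Volume: 249,000 US gal × 3.785 L/gal = 942,465 L.
Alkalinity to neutralize: (191 − 118) = 73 mg/L as CaCO₃ × 942,465 L = 68,800 g as CaCO₃.
Equivalents of H⁺ required: 68,800 ÷ 50 g/eq = 1376 eq = 1376 mol NaHSO₄.
Mass of NaHSO₄: 1376 × 120.1 = 165,300 g.

165 kg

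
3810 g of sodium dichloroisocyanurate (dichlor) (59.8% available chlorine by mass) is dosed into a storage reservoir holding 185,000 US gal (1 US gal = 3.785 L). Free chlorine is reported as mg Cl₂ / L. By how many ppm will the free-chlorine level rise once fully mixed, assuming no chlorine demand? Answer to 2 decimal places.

Volume: 185,000 US gal × 3.785 L/gal = 700,225 L.
Available chlorine delivered: 3810 g × 0.598 = 2278 g as Cl₂.
Concentration rise: 2278 g / 700,225 L = 3.254 mg/L = 3.25 ppm.

3.25 ppm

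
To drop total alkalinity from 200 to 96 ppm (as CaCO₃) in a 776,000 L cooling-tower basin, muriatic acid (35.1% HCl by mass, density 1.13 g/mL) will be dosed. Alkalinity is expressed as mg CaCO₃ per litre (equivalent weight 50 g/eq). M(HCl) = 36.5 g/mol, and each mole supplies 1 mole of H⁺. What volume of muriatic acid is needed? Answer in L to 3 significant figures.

149 L

Alkalinity to neutralize: (200 − 96) = 104 mg/L as CaCO₃ × 776,000 L = 80,700 g as CaCO₃.
Equivalents of H⁺ required: 80,700 ÷ 50 g/eq = 1614 eq = 1614 mol HCl.
Mass of HCl: 1614 × 36.5 = 58,910 g.
Mass of 35.1% solution: 58,910 / 0.351 = 167,800 g.
Volume: 167,800 g ÷ 1.13 g/mL = 148,500 mL.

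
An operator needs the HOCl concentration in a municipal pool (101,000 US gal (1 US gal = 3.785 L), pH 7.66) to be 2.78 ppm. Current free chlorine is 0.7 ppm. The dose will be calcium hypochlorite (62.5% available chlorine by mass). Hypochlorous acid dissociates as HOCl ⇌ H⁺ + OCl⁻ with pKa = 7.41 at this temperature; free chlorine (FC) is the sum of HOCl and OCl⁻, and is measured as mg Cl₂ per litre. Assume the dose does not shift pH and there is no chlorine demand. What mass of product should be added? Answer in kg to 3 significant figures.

Volume: 101,000 US gal × 3.785 L/gal = 382,285 L.
[OCl⁻]/[HOCl] = 10^(pH − pKa) = 10^(7.66 − 7.41) = 1.778; fraction as HOCl = 1/(1 + 1.778) = 0.3599.
Free chlorine required for 2.78 ppm HOCl: 2.78 / 0.3599 = 7.724 ppm.
FC to add: 7.724 − 0.7 = 7.024 mg/L as Cl₂.
Cl₂ equivalent: 7.024 mg/L × 382,285 L = 2685 g.
Product at 62.5% available Cl: 2685 / 0.625 = 4296 g.

4.30 kg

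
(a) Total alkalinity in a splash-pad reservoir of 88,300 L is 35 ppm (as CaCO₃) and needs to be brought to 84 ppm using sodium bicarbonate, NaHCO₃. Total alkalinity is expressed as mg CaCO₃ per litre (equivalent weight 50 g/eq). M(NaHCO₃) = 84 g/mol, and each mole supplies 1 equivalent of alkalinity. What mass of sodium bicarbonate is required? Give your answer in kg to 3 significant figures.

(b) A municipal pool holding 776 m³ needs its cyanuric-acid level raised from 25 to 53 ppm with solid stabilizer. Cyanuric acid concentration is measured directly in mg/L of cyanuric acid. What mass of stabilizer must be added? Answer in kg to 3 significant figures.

(a) 7.27 kg; (b) 21.7 kg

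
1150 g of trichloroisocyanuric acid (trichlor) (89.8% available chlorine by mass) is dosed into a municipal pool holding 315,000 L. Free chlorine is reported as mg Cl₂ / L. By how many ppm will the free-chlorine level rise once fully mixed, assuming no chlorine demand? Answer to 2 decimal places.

3.28 ppm

Available chlorine delivered: 1150 g × 0.898 = 1033 g as Cl₂.
Concentration rise: 1033 g / 315,000 L = 3.278 mg/L = 3.28 ppm.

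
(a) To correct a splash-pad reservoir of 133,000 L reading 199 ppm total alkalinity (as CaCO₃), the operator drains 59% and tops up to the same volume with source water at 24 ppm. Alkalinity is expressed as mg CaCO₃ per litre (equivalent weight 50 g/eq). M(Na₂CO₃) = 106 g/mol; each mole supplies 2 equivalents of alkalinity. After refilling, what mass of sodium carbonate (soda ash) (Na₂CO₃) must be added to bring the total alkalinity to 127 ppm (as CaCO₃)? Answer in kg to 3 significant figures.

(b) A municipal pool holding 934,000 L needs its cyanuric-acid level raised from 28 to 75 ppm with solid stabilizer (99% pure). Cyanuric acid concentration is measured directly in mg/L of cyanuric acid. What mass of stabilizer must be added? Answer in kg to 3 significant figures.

(a) After draining 59% and refilling: 199 × 0.41 + 24 × 0.59 = 95.75 ppm.
(a) Deficit to target: 127 − 95.75 = 31.25 mg/L.
(a) As CaCO₃: 31.25 mg/L × 133,000 L = 4156 g; ÷ 50 g/eq ÷ 2 = 41.56 mol Na₂CO₃.
(a) Mass: 41.56 × 106 = 4406 g.

(b) CYA to add: (75 − 28) = 47 mg/L × 934,000 L = 43,900 g cyanuric acid.
(b) At 99% purity: 43,900 / 0.99 = 44,340 g product.

(a) 4.41 kg; (b) 44.3 kg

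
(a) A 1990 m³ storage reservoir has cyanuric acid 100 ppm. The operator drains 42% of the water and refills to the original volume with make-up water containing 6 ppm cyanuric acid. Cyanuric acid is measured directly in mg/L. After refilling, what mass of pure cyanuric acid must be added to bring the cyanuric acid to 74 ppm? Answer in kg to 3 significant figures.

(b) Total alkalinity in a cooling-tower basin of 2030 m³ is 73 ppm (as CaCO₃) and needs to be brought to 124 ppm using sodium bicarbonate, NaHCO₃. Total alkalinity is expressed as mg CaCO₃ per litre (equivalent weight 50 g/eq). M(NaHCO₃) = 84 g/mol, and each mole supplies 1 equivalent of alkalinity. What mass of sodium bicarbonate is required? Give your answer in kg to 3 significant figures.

(a) Volume: 1990 m³ = 1,990,000 L.
(a) After draining 42% and refilling: 100 × 0.58 + 6 × 0.42 = 60.52 ppm.
(a) Deficit to target: 74 − 60.52 = 13.48 mg/L.
(a) Mass: 13.48 mg/L × 1,990,000 L = 26,830 g cyanuric acid.

(b) Volume: 2030 m³ = 2,030,000 L.
(b) Alkalinity to add: (124 − 73) = 51 mg/L as CaCO₃ × 2,030,000 L = 103,500 g as CaCO₃.
(b) Equivalents: 103,500 g ÷ 50 g/eq = 2071 eq.
(b) NaHCO₃ supplies 1 eq per mole → 2071 mol.
(b) Mass: 2071 mol × 84 g/mol = 173,900 g.

(a) 26.8 kg; (b) 174 kg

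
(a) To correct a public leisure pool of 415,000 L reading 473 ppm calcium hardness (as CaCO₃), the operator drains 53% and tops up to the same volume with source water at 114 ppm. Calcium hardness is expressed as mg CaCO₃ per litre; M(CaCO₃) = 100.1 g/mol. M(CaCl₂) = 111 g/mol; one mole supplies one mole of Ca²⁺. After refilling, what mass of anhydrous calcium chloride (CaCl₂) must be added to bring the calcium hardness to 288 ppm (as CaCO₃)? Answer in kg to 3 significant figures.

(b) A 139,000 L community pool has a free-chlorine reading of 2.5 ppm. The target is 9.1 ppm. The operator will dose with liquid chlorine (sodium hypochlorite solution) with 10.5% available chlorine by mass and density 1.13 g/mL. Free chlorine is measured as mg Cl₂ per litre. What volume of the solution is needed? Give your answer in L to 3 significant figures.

(a) After draining 53% and refilling: 473 × 0.47 + 114 × 0.53 = 282.73 ppm.
(a) Deficit to target: 288 − 282.73 = 5.27 mg/L.
(a) As CaCO₃: 5.27 mg/L × 415,000 L = 2187 g; ÷ 100.1 = 21.85 mol Ca²⁺.
(a) Mass: 21.85 × 111 = 2425 g.

(b) Chlorine deficit: 9.1 − 2.5 = 6.6 ppm = 6.6 mg/L as Cl₂.
(b) Cl₂ equivalent needed: 6.6 mg/L × 139,000 L = 917,400 mg = 917.4 g.
(b) Product at 10.5% available chlorine: 917.4 / 0.105 = 8737 g.
(b) Volume at density 1.13 g/mL: 8737 g ÷ 1.13 g/mL = 7732 mL.

(a) 2.43 kg; (b) 7.73 L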